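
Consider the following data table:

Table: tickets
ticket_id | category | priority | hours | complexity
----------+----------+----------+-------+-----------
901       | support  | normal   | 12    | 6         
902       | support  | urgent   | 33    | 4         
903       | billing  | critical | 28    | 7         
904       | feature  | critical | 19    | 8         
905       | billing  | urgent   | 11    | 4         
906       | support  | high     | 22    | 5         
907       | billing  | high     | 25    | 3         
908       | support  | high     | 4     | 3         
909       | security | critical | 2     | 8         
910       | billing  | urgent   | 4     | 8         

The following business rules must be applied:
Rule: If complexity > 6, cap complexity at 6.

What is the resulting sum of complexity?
49

Step 1: 4 records have complexity > 6
Step 2: These records originally summed to 31
Step 3: After capping: 4 × 6 = 24
Step 4: Unaffected records sum: 25
Step 5: Final sum = 24 + 25 = 49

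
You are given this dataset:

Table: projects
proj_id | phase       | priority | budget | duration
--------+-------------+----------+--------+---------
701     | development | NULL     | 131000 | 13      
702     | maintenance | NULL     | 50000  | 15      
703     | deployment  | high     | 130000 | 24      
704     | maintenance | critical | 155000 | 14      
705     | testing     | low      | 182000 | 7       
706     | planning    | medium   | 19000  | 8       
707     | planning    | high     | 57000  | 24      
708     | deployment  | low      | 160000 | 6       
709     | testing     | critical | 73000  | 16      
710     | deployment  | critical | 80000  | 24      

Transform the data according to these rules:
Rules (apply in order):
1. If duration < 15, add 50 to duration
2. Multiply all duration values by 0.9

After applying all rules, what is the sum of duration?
360.9

Step 1: Apply Rule 1 - Add 50 to records with duration < 15
  - 5 records affected: 48 + (5 × 50) = 298
  - Unaffected records: 103
  - Sum after Rule 1: 401
Step 2: Apply Rule 2 - Multiply all by 0.9
  - 401 × 0.9 = 360.9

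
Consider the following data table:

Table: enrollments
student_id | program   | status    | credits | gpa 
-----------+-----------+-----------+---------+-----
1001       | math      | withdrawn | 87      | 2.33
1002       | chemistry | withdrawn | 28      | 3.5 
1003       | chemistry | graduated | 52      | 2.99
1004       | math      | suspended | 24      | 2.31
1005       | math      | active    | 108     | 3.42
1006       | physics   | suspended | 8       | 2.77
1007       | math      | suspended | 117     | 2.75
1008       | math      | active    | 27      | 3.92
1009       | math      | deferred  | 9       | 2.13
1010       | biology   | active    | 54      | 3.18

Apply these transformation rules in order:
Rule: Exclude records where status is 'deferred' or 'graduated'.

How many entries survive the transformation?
8

Step 1: Count records to exclude
  - 1 (deferred) + 1 (graduated) = 2 records
Step 2: Total records: 10
Step 3: Remaining = 10 - 2 = 8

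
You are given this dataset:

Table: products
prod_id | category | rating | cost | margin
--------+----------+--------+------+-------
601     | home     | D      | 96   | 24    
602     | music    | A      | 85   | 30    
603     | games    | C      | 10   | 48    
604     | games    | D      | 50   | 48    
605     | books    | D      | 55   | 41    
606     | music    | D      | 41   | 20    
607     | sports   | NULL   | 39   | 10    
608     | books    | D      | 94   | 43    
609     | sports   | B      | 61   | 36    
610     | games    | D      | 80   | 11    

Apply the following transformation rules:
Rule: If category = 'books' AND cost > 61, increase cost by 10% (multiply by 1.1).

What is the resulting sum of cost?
620.4

Step 1: Find records where category = 'books' AND cost > 61
Step 2: 1 records match, summing to 94
Step 3: After multiplier: 94 × 1.1 = 103.4
Step 4: Unaffected records sum: 517
Step 5: Final sum = 103.4 + 517 = 620.4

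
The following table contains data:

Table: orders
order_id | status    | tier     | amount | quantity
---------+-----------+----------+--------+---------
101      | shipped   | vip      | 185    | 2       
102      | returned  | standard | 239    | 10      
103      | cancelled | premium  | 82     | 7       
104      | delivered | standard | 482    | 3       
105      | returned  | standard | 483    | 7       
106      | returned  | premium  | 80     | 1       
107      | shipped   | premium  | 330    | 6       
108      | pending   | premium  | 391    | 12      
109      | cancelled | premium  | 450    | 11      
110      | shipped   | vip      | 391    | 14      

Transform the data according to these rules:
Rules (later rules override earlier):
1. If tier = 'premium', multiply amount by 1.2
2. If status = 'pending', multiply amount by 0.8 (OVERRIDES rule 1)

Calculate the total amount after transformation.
3223.2

Step 1: Rule 2 takes priority for records with status = 'pending'
  - 1 records: 391 × 0.8 = 312.8
Step 2: Rule 1 applies to remaining records with tier = 'premium'
  - 4 records: 942 × 1.2 = 1130.4
Step 3: Other records unchanged: 1780
Step 4: Final sum = 312.8 + 1130.4 + 1780 = 3223.2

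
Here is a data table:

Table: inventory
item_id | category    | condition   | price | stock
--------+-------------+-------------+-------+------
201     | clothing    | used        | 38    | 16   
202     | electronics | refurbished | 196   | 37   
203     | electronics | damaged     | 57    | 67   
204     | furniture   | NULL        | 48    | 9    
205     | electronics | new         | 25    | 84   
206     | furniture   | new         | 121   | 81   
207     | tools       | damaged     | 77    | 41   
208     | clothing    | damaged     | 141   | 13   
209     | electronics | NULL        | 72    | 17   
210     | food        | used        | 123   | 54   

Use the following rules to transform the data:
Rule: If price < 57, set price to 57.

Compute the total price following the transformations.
958

Step 1: 3 records have price < 57
Step 2: These records originally summed to 111
Step 3: After setting to minimum: 3 × 57 = 171
Step 4: Unaffected records sum: 787
Step 5: Final sum = 171 + 787 = 958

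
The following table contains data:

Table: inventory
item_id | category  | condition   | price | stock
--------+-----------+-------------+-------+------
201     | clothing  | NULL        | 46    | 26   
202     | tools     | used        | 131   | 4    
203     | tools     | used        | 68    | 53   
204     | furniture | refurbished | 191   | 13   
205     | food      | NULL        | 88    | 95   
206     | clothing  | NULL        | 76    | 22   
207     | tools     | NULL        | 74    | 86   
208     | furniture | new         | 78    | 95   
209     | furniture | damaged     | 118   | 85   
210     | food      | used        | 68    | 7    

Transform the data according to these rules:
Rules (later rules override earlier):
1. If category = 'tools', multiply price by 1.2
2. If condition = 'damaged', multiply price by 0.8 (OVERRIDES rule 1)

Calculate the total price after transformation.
969.0

Step 1: Rule 2 takes priority for records with condition = 'damaged'
  - 1 records: 118 × 0.8 = 94.4
Step 2: Rule 1 applies to remaining records with category = 'tools'
  - 3 records: 273 × 1.2 = 327.6
Step 3: Other records unchanged: 547
Step 4: Final sum = 94.4 + 327.6 + 547 = 969.0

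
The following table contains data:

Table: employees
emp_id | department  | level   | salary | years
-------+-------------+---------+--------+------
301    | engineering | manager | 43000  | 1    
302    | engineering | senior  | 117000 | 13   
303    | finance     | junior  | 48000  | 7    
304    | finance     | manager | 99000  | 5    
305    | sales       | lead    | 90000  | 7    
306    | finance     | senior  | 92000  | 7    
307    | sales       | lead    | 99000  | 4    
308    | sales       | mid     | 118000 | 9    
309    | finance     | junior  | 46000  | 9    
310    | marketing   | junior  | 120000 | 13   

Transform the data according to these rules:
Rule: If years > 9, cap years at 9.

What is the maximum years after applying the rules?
9

Step 1: Original maximum years = 13
Step 2: Apply cap at 9
Step 3: 2 records had years > 9 and were capped
Step 4: Maximum after transformation = 9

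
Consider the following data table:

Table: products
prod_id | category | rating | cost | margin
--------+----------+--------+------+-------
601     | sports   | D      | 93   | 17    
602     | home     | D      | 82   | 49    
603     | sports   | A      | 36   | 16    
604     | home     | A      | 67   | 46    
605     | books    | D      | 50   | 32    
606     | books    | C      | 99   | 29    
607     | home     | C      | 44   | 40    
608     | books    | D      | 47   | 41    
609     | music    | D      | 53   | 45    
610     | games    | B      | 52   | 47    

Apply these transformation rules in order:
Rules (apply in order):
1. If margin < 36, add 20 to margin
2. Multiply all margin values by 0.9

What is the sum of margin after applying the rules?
397.8

Step 1: Apply Rule 1 - Add 20 to records with margin < 36
  - 4 records affected: 94 + (4 × 20) = 174
  - Unaffected records: 268
  - Sum after Rule 1: 442
Step 2: Apply Rule 2 - Multiply all by 0.9
  - 442 × 0.9 = 397.8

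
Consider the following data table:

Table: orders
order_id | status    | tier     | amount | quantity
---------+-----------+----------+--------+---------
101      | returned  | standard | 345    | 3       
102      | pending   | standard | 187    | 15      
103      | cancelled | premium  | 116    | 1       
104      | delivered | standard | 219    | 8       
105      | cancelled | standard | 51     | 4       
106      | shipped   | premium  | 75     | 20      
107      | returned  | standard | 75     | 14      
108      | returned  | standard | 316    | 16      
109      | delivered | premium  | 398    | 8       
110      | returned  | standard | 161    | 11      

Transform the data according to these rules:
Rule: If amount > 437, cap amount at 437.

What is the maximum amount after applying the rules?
398

Step 1: Original maximum amount = 398
Step 2: Check cap of 437 against maximum
Step 3: No records exceed the cap (max 398 <= cap 437), so no capping applies
Step 4: Maximum after transformation = 398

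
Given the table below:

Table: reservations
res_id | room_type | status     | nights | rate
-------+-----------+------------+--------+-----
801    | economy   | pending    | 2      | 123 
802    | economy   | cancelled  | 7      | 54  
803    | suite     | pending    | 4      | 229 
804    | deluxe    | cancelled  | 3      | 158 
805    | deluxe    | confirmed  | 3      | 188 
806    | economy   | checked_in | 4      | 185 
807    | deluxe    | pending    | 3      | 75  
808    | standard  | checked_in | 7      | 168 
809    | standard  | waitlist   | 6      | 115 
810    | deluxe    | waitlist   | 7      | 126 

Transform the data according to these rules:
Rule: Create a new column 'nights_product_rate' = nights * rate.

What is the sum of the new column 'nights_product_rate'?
6291

Step 1: For each record, compute nights * rate
Example calculations:
  2 * 123 = 246
  7 * 54 = 378
  4 * 229 = 916
  ...
Step 2: Sum all derived values
Step 3: Total = 6291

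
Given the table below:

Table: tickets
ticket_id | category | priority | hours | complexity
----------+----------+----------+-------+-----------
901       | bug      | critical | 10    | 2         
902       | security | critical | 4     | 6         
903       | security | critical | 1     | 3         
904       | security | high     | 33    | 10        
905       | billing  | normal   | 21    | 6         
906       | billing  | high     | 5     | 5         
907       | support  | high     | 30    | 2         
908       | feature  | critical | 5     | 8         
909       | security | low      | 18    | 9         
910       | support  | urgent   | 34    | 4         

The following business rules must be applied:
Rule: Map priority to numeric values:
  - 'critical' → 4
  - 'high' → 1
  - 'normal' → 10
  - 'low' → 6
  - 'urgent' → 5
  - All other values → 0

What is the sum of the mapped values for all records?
40

Step 1: Apply mapping to each record
Step 2: Count by status:
  'critical': 4 records × 4 = 16
  'high': 3 records × 1 = 3
  'normal': 1 records × 10 = 10
  'low': 1 records × 6 = 6
  'urgent': 1 records × 5 = 5
Step 3: Sum all mapped values = 40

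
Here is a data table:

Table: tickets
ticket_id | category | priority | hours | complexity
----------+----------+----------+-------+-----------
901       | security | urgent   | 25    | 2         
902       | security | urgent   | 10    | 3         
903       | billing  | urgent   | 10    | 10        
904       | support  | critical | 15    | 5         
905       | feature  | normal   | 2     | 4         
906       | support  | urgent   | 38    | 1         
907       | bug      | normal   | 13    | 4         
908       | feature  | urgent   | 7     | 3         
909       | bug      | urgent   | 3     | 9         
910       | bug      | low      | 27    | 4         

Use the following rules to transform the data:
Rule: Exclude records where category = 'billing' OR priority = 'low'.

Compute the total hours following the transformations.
113

Step 1: Find records where category = 'billing' OR priority = 'low'
Step 2: 2 records match, summing to 37
Step 3: Original sum: 150
Step 4: Remaining sum = 150 - 37 = 113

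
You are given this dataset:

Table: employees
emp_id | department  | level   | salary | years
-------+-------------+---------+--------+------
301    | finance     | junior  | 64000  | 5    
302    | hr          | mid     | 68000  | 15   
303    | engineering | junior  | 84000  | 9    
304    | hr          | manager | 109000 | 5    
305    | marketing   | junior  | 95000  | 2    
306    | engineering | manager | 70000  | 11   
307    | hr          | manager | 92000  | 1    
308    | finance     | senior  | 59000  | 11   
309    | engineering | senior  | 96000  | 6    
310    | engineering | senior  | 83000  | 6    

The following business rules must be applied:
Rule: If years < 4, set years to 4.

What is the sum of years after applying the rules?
76

Step 1: 2 records have years < 4
Step 2: These records originally summed to 3
Step 3: After setting to minimum: 2 × 4 = 8
Step 4: Unaffected records sum: 68
Step 5: Final sum = 8 + 68 = 76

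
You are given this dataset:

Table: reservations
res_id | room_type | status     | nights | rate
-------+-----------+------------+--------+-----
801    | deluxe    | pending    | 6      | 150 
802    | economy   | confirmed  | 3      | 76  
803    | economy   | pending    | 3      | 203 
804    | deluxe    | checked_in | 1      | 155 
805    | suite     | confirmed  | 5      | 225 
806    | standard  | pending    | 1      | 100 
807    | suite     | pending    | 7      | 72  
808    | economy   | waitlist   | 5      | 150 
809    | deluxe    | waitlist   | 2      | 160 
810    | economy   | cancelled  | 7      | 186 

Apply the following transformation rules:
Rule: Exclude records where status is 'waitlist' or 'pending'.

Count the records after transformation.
4

Step 1: Count records to exclude
  - 2 (waitlist) + 4 (pending) = 6 records
Step 2: Total records: 10
Step 3: Remaining = 10 - 6 = 4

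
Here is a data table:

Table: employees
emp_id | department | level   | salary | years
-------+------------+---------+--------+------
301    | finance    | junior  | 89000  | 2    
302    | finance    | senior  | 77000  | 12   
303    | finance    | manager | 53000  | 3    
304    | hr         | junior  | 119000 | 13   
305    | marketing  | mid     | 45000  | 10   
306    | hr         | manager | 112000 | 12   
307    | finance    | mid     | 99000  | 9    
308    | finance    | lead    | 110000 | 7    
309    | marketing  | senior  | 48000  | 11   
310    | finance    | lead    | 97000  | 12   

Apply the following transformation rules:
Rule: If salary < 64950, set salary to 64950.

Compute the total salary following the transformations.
897850

Step 1: 3 records have salary < 64950
Step 2: These records originally summed to 146000
Step 3: After setting to minimum: 3 × 64950 = 194850
Step 4: Unaffected records sum: 703000
Step 5: Final sum = 194850 + 703000 = 897850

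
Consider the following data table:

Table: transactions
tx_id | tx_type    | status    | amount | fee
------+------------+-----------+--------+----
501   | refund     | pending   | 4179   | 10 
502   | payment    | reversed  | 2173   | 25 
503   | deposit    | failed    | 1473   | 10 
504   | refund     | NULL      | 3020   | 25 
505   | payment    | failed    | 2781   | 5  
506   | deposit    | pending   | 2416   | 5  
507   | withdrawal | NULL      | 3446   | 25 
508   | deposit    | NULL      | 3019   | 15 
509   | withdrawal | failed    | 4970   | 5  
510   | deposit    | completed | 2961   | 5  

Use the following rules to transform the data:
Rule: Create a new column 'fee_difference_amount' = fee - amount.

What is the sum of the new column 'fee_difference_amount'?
-30308

Step 1: For each record, compute fee - amount
Example calculations:
  10 - 4179 = -4169
  25 - 2173 = -2148
  10 - 1473 = -1463
  ...
Step 2: Sum all derived values
Step 3: Total = -30308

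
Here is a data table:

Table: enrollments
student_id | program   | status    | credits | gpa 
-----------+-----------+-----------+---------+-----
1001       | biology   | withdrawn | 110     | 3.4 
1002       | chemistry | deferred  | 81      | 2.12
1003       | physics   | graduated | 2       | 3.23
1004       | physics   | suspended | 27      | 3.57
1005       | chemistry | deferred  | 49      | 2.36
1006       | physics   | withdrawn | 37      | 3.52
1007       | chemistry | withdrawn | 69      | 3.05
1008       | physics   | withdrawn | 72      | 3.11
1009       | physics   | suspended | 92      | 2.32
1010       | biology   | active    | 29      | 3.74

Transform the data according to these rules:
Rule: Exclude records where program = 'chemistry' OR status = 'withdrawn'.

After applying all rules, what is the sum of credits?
150

Step 1: Find records where program = 'chemistry' OR status = 'withdrawn'
Step 2: 6 records match, summing to 418
Step 3: Original sum: 568
Step 4: Remaining sum = 568 - 418 = 150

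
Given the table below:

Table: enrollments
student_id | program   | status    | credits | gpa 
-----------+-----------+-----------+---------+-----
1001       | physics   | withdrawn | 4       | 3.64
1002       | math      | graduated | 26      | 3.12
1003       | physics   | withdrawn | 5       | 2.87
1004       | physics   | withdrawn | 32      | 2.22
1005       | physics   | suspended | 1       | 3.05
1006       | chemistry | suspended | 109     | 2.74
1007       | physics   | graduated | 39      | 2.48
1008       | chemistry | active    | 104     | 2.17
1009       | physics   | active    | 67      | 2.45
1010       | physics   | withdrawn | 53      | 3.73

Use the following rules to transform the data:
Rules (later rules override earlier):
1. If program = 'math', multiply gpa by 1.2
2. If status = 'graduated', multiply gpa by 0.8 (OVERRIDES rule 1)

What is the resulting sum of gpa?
27.35

Step 1: Rule 2 takes priority for records with status = 'graduated'
  - 2 records: 5.6 × 0.8 = 4.48
Step 2: Rule 1 applies to remaining records with program = 'math'
  - 0 records: 0 × 1.2 = 0.0
Step 3: Other records unchanged: 22.87
Step 4: Final sum = 4.48 + 0.0 + 22.87 = 27.35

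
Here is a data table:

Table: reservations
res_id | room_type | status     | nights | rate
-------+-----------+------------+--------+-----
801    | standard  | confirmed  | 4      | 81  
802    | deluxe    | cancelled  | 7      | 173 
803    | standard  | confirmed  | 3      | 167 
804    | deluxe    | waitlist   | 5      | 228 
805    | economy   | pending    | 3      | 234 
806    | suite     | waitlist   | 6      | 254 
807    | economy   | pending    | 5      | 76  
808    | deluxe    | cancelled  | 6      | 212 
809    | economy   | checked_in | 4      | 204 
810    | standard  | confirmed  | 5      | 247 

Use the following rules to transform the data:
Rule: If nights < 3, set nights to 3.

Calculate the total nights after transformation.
48

Step 1: 0 records have nights < 3
Step 2: These records originally summed to 0
Step 3: After setting to minimum: 0 × 3 = 0
Step 4: Unaffected records sum: 48
Step 5: Final sum = 0 + 48 = 48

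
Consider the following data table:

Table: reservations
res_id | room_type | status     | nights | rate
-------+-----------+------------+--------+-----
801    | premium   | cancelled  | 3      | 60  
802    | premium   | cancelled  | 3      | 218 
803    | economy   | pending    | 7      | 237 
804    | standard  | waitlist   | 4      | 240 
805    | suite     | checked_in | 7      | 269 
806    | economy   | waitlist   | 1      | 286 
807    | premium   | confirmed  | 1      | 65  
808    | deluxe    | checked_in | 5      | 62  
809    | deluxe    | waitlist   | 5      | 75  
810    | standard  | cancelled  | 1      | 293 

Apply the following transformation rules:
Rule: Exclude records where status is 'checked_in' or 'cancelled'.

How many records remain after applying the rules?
5

Step 1: Count records to exclude
  - 2 (checked_in) + 3 (cancelled) = 5 records
Step 2: Total records: 10
Step 3: Remaining = 10 - 5 = 5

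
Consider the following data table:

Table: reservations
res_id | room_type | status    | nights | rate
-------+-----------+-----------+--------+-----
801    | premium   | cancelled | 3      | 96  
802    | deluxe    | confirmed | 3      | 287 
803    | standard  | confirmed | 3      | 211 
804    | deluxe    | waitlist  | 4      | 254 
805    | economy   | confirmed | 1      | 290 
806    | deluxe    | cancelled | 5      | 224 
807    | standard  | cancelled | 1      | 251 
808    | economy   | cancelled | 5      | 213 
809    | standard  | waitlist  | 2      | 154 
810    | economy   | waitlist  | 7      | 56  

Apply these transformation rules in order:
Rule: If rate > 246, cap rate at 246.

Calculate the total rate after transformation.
1938

Step 1: 4 records have rate > 246
Step 2: These records originally summed to 1082
Step 3: After capping: 4 × 246 = 984
Step 4: Unaffected records sum: 954
Step 5: Final sum = 984 + 954 = 1938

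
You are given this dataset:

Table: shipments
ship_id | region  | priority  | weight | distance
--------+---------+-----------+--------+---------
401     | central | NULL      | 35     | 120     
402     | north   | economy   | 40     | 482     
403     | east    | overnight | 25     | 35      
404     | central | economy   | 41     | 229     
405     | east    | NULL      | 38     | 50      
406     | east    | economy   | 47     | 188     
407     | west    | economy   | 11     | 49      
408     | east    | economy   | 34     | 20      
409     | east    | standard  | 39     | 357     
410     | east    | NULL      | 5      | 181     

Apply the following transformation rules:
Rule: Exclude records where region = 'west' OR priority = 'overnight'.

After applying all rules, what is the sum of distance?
1627

Step 1: Find records where region = 'west' OR priority = 'overnight'
Step 2: 2 records match, summing to 84
Step 3: Original sum: 1711
Step 4: Remaining sum = 1711 - 84 = 1627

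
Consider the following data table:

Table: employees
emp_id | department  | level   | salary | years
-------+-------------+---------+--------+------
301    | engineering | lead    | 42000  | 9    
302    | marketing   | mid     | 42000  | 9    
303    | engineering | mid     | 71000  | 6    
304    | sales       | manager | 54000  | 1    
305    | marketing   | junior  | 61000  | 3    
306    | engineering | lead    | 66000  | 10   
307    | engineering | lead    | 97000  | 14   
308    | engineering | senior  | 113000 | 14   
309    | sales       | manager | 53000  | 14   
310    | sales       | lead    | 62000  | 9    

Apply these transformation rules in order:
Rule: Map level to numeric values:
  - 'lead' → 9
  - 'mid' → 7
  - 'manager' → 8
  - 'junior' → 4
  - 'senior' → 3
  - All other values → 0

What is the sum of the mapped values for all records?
73

Step 1: Apply mapping to each record
Step 2: Count by status:
  'lead': 4 records × 9 = 36
  'mid': 2 records × 7 = 14
  'manager': 2 records × 8 = 16
  'junior': 1 records × 4 = 4
  'senior': 1 records × 3 = 3
Step 3: Sum all mapped values = 73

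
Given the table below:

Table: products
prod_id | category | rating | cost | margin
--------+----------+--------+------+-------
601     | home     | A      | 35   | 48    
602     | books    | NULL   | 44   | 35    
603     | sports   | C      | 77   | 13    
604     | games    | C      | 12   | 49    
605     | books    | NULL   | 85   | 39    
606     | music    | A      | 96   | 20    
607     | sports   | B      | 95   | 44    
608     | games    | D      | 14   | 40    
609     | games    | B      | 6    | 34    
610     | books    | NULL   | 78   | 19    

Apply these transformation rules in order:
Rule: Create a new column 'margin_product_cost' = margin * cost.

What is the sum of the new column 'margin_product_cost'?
16470

Step 1: For each record, compute margin * cost
Example calculations:
  48 * 35 = 1680
  35 * 44 = 1540
  13 * 77 = 1001
  ...
Step 2: Sum all derived values
Step 3: Total = 16470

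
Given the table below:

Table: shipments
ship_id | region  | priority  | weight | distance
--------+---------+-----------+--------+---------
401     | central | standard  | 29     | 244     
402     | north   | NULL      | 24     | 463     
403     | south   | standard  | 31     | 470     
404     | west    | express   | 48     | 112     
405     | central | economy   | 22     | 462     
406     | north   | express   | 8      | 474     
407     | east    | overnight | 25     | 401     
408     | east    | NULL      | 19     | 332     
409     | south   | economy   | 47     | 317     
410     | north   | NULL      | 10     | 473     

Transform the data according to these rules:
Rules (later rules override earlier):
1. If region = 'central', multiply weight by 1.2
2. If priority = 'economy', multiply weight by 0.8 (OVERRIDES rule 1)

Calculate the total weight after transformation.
255.0

Step 1: Rule 2 takes priority for records with priority = 'economy'
  - 2 records: 69 × 0.8 = 55.2
Step 2: Rule 1 applies to remaining records with region = 'central'
  - 1 records: 29 × 1.2 = 34.8
Step 3: Other records unchanged: 165
Step 4: Final sum = 55.2 + 34.8 + 165 = 255.0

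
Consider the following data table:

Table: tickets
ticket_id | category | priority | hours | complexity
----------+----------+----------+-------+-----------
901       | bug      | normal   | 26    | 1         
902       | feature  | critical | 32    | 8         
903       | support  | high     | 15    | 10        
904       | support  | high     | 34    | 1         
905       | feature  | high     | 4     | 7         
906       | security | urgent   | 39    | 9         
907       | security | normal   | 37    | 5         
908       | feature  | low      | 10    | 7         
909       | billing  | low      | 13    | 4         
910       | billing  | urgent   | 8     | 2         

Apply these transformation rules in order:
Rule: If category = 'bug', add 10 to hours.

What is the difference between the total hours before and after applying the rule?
10

Step 1: Original sum of hours = 218
Step 2: 1 records have category = 'bug'
Step 3: Each affected record changes by 10
Step 4: Total change = 1 × 10 = 10
Step 5: New sum = 218 + 10 = 228
Step 6: Difference = |228 - 218| = 10
        (Sum increased by 10)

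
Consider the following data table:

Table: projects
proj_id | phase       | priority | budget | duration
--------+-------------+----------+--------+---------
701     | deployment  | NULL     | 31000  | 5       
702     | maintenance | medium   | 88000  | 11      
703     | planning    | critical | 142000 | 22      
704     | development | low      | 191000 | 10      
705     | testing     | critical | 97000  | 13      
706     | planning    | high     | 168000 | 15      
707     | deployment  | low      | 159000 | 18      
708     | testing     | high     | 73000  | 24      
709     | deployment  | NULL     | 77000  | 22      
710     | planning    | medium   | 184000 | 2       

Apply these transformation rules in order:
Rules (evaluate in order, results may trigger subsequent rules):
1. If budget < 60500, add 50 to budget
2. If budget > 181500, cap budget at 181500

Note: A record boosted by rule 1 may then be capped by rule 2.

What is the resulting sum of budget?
1198050

Step 1: Apply rule 1 to records with budget < 60500
  - 1 records get bonus of 50
  - Of these, 0 records then exceed 181500 and get capped
Step 2: Apply rule 2 to records with budget > 181500
  - 2 records (original) are capped
Step 3: Calculate final sum = 1198050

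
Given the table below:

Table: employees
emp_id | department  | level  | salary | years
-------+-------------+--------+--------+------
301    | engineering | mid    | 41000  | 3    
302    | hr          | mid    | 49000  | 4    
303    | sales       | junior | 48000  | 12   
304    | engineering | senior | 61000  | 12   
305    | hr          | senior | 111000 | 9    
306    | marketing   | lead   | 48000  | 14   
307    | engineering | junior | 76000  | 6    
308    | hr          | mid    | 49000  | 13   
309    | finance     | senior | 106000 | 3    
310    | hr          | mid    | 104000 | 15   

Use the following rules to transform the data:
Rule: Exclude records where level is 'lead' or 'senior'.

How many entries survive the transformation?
6

Step 1: Count records to exclude
  - 1 (lead) + 3 (senior) = 4 records
Step 2: Total records: 10
Step 3: Remaining = 10 - 4 = 6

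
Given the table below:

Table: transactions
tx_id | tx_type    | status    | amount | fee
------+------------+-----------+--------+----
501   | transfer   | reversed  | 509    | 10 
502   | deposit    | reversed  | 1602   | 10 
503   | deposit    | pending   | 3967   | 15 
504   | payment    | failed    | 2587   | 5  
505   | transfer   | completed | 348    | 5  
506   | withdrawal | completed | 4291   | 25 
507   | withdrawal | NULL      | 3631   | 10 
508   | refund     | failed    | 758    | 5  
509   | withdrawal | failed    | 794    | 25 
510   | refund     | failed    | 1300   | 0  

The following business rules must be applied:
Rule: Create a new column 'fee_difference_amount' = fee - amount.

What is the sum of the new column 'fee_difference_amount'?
-19677

Step 1: For each record, compute fee - amount
Example calculations:
  10 - 509 = -499
  10 - 1602 = -1592
  15 - 3967 = -3952
  ...
Step 2: Sum all derived values
Step 3: Total = -19677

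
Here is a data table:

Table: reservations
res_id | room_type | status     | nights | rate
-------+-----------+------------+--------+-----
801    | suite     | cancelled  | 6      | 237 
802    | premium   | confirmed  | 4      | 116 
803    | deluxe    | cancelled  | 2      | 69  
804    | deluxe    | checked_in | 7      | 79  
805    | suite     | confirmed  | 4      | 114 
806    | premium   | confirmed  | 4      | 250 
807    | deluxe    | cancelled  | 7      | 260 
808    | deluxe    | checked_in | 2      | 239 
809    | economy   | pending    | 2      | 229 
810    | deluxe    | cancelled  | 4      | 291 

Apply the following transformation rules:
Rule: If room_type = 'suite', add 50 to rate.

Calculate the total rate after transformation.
1984

Step 1: Count records where room_type = 'suite': 2
Step 2: Total bonus added: 2 × 50 = 100
Step 3: Original sum of rate: 1884
Step 4: Final sum = 1884 + 100 = 1984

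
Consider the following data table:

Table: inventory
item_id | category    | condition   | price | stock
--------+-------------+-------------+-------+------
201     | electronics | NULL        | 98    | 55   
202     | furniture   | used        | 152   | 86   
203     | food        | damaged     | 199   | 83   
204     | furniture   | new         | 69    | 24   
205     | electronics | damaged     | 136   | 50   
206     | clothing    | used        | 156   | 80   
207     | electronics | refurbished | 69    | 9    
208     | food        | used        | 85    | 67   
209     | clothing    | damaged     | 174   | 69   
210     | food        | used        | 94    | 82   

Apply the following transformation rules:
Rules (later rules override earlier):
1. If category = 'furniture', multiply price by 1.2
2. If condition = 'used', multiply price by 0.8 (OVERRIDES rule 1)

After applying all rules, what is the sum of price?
1148.4

Step 1: Rule 2 takes priority for records with condition = 'used'
  - 4 records: 487 × 0.8 = 389.6
Step 2: Rule 1 applies to remaining records with category = 'furniture'
  - 1 records: 69 × 1.2 = 82.8
Step 3: Other records unchanged: 676
Step 4: Final sum = 389.6 + 82.8 + 676 = 1148.4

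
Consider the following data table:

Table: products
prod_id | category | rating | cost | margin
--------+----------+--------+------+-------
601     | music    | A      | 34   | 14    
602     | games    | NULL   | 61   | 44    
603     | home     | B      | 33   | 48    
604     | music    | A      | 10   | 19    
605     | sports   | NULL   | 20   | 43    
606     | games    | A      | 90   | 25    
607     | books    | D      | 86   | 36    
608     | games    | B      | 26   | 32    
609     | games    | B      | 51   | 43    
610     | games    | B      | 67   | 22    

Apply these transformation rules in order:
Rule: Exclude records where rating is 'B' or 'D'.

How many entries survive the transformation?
5

Step 1: Count records to exclude
  - 4 (B) + 1 (D) = 5 records
Step 2: Total records: 10
Step 3: Remaining = 10 - 5 = 5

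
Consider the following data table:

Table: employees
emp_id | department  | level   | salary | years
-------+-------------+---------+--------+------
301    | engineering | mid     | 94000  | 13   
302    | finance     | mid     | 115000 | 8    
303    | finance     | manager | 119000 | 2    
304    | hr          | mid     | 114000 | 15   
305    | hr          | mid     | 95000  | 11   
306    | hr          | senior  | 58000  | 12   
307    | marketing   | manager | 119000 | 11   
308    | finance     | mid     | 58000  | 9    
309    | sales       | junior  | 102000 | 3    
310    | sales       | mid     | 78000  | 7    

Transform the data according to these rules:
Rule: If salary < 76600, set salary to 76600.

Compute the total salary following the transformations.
989200

Step 1: 2 records have salary < 76600
Step 2: These records originally summed to 116000
Step 3: After setting to minimum: 2 × 76600 = 153200
Step 4: Unaffected records sum: 836000
Step 5: Final sum = 153200 + 836000 = 989200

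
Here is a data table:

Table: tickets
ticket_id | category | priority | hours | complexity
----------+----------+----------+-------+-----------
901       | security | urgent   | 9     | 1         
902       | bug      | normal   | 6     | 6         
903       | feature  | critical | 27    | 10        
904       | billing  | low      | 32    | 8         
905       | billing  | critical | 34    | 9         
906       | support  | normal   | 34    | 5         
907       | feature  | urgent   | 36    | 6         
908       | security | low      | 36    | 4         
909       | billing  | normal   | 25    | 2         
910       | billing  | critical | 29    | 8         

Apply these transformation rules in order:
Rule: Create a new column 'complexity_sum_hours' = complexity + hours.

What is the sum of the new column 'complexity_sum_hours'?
327

Step 1: For each record, compute complexity + hours
Example calculations:
  1 + 9 = 10
  6 + 6 = 12
  10 + 27 = 37
  ...
Step 2: Sum all derived values
Step 3: Total = 327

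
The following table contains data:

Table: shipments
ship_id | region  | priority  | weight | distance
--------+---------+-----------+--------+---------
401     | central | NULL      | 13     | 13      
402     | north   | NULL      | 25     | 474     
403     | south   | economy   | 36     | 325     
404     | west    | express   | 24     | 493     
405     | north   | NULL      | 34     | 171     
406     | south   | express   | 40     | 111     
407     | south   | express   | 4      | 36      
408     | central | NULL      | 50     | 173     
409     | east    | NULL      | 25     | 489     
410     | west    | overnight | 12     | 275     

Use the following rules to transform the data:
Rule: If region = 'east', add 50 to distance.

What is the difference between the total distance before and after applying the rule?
50

Step 1: Original sum of distance = 2560
Step 2: 1 records have region = 'east'
Step 3: Each affected record changes by 50
Step 4: Total change = 1 × 50 = 50
Step 5: New sum = 2560 + 50 = 2610
Step 6: Difference = |2610 - 2560| = 50
        (Sum increased by 50)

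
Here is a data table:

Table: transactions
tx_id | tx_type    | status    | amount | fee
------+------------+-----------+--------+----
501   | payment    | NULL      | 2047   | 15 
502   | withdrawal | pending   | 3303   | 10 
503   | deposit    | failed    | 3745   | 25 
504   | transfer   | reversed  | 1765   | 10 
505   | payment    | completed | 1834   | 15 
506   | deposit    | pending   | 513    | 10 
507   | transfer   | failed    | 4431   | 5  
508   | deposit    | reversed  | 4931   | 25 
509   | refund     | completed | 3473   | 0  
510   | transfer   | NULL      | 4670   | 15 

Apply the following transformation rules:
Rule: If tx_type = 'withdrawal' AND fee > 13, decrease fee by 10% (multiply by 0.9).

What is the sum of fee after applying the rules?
130

Step 1: Find records where tx_type = 'withdrawal' AND fee > 13
Step 2: 0 records match, summing to 0
Step 3: After multiplier: 0 × 0.9 = 0.0
Step 4: Unaffected records sum: 130
Step 5: Final sum = 0.0 + 130 = 130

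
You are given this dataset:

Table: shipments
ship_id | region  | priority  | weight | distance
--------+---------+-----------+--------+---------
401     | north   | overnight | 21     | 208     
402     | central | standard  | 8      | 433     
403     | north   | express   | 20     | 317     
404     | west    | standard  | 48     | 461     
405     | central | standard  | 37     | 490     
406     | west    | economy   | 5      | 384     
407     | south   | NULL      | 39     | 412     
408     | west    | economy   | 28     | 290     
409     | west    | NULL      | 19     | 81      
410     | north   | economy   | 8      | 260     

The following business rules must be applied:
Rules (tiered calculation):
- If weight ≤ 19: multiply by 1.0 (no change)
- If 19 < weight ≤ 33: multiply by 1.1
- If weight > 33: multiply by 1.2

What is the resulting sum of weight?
264.7

Step 1: Tier 1 (weight ≤ 19): 4 records, sum = 40 × 1.0 = 40.0
Step 2: Tier 2 (19 < weight ≤ 33): 3 records, sum = 69 × 1.1 = 75.9
Step 3: Tier 3 (weight > 33): 3 records, sum = 124 × 1.2 = 148.8
Step 4: Final sum = 40.0 + 75.9 + 148.8 = 264.7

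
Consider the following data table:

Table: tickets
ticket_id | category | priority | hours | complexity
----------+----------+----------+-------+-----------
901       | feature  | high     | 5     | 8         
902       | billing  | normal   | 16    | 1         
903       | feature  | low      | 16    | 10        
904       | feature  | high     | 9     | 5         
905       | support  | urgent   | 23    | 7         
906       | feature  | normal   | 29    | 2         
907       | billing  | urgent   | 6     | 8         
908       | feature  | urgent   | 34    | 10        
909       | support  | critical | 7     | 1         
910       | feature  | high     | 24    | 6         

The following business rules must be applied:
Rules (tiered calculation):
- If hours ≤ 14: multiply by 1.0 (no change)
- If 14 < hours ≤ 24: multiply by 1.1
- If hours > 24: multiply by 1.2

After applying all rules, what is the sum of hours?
189.5

Step 1: Tier 1 (hours ≤ 14): 4 records, sum = 27 × 1.0 = 27.0
Step 2: Tier 2 (14 < hours ≤ 24): 4 records, sum = 79 × 1.1 = 86.9
Step 3: Tier 3 (hours > 24): 2 records, sum = 63 × 1.2 = 75.6
Step 4: Final sum = 27.0 + 86.9 + 75.6 = 189.5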